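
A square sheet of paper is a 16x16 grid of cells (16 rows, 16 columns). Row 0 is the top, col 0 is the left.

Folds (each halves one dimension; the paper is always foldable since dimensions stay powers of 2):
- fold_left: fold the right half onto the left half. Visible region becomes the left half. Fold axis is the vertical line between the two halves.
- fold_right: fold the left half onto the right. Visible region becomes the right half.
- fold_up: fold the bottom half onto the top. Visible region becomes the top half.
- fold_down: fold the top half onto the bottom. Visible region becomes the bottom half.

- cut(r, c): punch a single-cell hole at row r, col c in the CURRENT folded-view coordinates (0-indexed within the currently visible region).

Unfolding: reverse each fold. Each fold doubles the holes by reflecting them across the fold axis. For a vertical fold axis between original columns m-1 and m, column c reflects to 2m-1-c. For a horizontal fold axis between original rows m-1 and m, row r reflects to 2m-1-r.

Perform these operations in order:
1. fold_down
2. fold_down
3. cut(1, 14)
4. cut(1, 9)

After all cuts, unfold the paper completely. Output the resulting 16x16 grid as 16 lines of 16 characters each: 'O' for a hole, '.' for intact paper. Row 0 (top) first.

Answer: ................
................
.........O....O.
................
................
.........O....O.
................
................
................
................
.........O....O.
................
................
.........O....O.
................
................

Derivation:
Op 1 fold_down: fold axis h@8; visible region now rows[8,16) x cols[0,16) = 8x16
Op 2 fold_down: fold axis h@12; visible region now rows[12,16) x cols[0,16) = 4x16
Op 3 cut(1, 14): punch at orig (13,14); cuts so far [(13, 14)]; region rows[12,16) x cols[0,16) = 4x16
Op 4 cut(1, 9): punch at orig (13,9); cuts so far [(13, 9), (13, 14)]; region rows[12,16) x cols[0,16) = 4x16
Unfold 1 (reflect across h@12): 4 holes -> [(10, 9), (10, 14), (13, 9), (13, 14)]
Unfold 2 (reflect across h@8): 8 holes -> [(2, 9), (2, 14), (5, 9), (5, 14), (10, 9), (10, 14), (13, 9), (13, 14)]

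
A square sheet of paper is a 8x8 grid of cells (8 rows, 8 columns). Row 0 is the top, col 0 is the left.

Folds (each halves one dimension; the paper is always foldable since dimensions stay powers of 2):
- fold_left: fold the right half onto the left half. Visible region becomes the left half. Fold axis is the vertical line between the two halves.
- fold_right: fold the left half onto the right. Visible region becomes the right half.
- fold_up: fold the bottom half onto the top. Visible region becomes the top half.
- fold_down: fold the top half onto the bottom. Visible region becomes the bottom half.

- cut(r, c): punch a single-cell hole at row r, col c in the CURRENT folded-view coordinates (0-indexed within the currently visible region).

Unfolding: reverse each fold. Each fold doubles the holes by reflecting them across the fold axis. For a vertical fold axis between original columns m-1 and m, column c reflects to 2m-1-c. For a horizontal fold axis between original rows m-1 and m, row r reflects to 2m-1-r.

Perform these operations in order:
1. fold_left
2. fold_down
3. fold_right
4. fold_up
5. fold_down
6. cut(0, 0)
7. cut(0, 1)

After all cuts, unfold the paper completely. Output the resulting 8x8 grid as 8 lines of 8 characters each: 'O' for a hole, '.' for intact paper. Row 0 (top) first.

Answer: OOOOOOOO
OOOOOOOO
OOOOOOOO
OOOOOOOO
OOOOOOOO
OOOOOOOO
OOOOOOOO
OOOOOOOO

Derivation:
Op 1 fold_left: fold axis v@4; visible region now rows[0,8) x cols[0,4) = 8x4
Op 2 fold_down: fold axis h@4; visible region now rows[4,8) x cols[0,4) = 4x4
Op 3 fold_right: fold axis v@2; visible region now rows[4,8) x cols[2,4) = 4x2
Op 4 fold_up: fold axis h@6; visible region now rows[4,6) x cols[2,4) = 2x2
Op 5 fold_down: fold axis h@5; visible region now rows[5,6) x cols[2,4) = 1x2
Op 6 cut(0, 0): punch at orig (5,2); cuts so far [(5, 2)]; region rows[5,6) x cols[2,4) = 1x2
Op 7 cut(0, 1): punch at orig (5,3); cuts so far [(5, 2), (5, 3)]; region rows[5,6) x cols[2,4) = 1x2
Unfold 1 (reflect across h@5): 4 holes -> [(4, 2), (4, 3), (5, 2), (5, 3)]
Unfold 2 (reflect across h@6): 8 holes -> [(4, 2), (4, 3), (5, 2), (5, 3), (6, 2), (6, 3), (7, 2), (7, 3)]
Unfold 3 (reflect across v@2): 16 holes -> [(4, 0), (4, 1), (4, 2), (4, 3), (5, 0), (5, 1), (5, 2), (5, 3), (6, 0), (6, 1), (6, 2), (6, 3), (7, 0), (7, 1), (7, 2), (7, 3)]
Unfold 4 (reflect across h@4): 32 holes -> [(0, 0), (0, 1), (0, 2), (0, 3), (1, 0), (1, 1), (1, 2), (1, 3), (2, 0), (2, 1), (2, 2), (2, 3), (3, 0), (3, 1), (3, 2), (3, 3), (4, 0), (4, 1), (4, 2), (4, 3), (5, 0), (5, 1), (5, 2), (5, 3), (6, 0), (6, 1), (6, 2), (6, 3), (7, 0), (7, 1), (7, 2), (7, 3)]
Unfold 5 (reflect across v@4): 64 holes -> [(0, 0), (0, 1), (0, 2), (0, 3), (0, 4), (0, 5), (0, 6), (0, 7), (1, 0), (1, 1), (1, 2), (1, 3), (1, 4), (1, 5), (1, 6), (1, 7), (2, 0), (2, 1), (2, 2), (2, 3), (2, 4), (2, 5), (2, 6), (2, 7), (3, 0), (3, 1), (3, 2), (3, 3), (3, 4), (3, 5), (3, 6), (3, 7), (4, 0), (4, 1), (4, 2), (4, 3), (4, 4), (4, 5), (4, 6), (4, 7), (5, 0), (5, 1), (5, 2), (5, 3), (5, 4), (5, 5), (5, 6), (5, 7), (6, 0), (6, 1), (6, 2), (6, 3), (6, 4), (6, 5), (6, 6), (6, 7), (7, 0), (7, 1), (7, 2), (7, 3), (7, 4), (7, 5), (7, 6), (7, 7)]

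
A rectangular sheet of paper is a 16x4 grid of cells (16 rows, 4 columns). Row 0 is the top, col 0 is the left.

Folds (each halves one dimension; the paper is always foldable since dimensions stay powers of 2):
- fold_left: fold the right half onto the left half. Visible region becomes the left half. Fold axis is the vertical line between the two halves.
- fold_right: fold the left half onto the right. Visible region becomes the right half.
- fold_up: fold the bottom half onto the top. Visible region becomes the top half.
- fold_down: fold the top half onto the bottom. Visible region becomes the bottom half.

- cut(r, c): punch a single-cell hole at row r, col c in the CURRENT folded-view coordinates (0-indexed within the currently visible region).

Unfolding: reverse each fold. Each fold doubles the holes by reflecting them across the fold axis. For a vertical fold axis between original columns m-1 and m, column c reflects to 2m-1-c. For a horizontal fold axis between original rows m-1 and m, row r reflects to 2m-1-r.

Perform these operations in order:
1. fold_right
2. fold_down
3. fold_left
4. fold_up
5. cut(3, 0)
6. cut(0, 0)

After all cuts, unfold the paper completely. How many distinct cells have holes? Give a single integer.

Answer: 32

Derivation:
Op 1 fold_right: fold axis v@2; visible region now rows[0,16) x cols[2,4) = 16x2
Op 2 fold_down: fold axis h@8; visible region now rows[8,16) x cols[2,4) = 8x2
Op 3 fold_left: fold axis v@3; visible region now rows[8,16) x cols[2,3) = 8x1
Op 4 fold_up: fold axis h@12; visible region now rows[8,12) x cols[2,3) = 4x1
Op 5 cut(3, 0): punch at orig (11,2); cuts so far [(11, 2)]; region rows[8,12) x cols[2,3) = 4x1
Op 6 cut(0, 0): punch at orig (8,2); cuts so far [(8, 2), (11, 2)]; region rows[8,12) x cols[2,3) = 4x1
Unfold 1 (reflect across h@12): 4 holes -> [(8, 2), (11, 2), (12, 2), (15, 2)]
Unfold 2 (reflect across v@3): 8 holes -> [(8, 2), (8, 3), (11, 2), (11, 3), (12, 2), (12, 3), (15, 2), (15, 3)]
Unfold 3 (reflect across h@8): 16 holes -> [(0, 2), (0, 3), (3, 2), (3, 3), (4, 2), (4, 3), (7, 2), (7, 3), (8, 2), (8, 3), (11, 2), (11, 3), (12, 2), (12, 3), (15, 2), (15, 3)]
Unfold 4 (reflect across v@2): 32 holes -> [(0, 0), (0, 1), (0, 2), (0, 3), (3, 0), (3, 1), (3, 2), (3, 3), (4, 0), (4, 1), (4, 2), (4, 3), (7, 0), (7, 1), (7, 2), (7, 3), (8, 0), (8, 1), (8, 2), (8, 3), (11, 0), (11, 1), (11, 2), (11, 3), (12, 0), (12, 1), (12, 2), (12, 3), (15, 0), (15, 1), (15, 2), (15, 3)]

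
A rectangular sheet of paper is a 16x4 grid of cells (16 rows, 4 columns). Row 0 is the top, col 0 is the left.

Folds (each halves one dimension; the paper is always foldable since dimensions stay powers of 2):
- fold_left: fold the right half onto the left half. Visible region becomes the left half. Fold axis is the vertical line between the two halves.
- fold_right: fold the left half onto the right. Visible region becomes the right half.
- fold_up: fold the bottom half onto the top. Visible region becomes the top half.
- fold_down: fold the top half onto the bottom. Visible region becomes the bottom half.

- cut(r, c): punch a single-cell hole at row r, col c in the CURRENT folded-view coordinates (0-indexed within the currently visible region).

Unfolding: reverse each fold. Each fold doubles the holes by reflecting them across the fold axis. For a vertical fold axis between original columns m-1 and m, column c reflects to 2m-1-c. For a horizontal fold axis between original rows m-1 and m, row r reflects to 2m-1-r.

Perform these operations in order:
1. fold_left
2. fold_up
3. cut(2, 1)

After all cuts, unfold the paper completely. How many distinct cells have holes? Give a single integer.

Answer: 4

Derivation:
Op 1 fold_left: fold axis v@2; visible region now rows[0,16) x cols[0,2) = 16x2
Op 2 fold_up: fold axis h@8; visible region now rows[0,8) x cols[0,2) = 8x2
Op 3 cut(2, 1): punch at orig (2,1); cuts so far [(2, 1)]; region rows[0,8) x cols[0,2) = 8x2
Unfold 1 (reflect across h@8): 2 holes -> [(2, 1), (13, 1)]
Unfold 2 (reflect across v@2): 4 holes -> [(2, 1), (2, 2), (13, 1), (13, 2)]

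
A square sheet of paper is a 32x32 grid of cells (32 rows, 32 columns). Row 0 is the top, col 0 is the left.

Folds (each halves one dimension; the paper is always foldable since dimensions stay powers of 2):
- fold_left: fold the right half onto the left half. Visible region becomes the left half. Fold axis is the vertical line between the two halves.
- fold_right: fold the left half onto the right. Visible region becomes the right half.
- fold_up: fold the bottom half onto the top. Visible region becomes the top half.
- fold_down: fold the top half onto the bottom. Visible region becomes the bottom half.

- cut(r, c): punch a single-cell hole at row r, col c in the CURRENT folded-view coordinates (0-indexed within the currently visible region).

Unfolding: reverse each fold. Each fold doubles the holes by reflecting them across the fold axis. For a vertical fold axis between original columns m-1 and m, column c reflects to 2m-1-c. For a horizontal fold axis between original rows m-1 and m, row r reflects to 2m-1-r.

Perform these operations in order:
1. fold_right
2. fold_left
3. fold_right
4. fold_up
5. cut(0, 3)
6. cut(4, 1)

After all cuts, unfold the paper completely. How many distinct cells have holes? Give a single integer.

Op 1 fold_right: fold axis v@16; visible region now rows[0,32) x cols[16,32) = 32x16
Op 2 fold_left: fold axis v@24; visible region now rows[0,32) x cols[16,24) = 32x8
Op 3 fold_right: fold axis v@20; visible region now rows[0,32) x cols[20,24) = 32x4
Op 4 fold_up: fold axis h@16; visible region now rows[0,16) x cols[20,24) = 16x4
Op 5 cut(0, 3): punch at orig (0,23); cuts so far [(0, 23)]; region rows[0,16) x cols[20,24) = 16x4
Op 6 cut(4, 1): punch at orig (4,21); cuts so far [(0, 23), (4, 21)]; region rows[0,16) x cols[20,24) = 16x4
Unfold 1 (reflect across h@16): 4 holes -> [(0, 23), (4, 21), (27, 21), (31, 23)]
Unfold 2 (reflect across v@20): 8 holes -> [(0, 16), (0, 23), (4, 18), (4, 21), (27, 18), (27, 21), (31, 16), (31, 23)]
Unfold 3 (reflect across v@24): 16 holes -> [(0, 16), (0, 23), (0, 24), (0, 31), (4, 18), (4, 21), (4, 26), (4, 29), (27, 18), (27, 21), (27, 26), (27, 29), (31, 16), (31, 23), (31, 24), (31, 31)]
Unfold 4 (reflect across v@16): 32 holes -> [(0, 0), (0, 7), (0, 8), (0, 15), (0, 16), (0, 23), (0, 24), (0, 31), (4, 2), (4, 5), (4, 10), (4, 13), (4, 18), (4, 21), (4, 26), (4, 29), (27, 2), (27, 5), (27, 10), (27, 13), (27, 18), (27, 21), (27, 26), (27, 29), (31, 0), (31, 7), (31, 8), (31, 15), (31, 16), (31, 23), (31, 24), (31, 31)]

Answer: 32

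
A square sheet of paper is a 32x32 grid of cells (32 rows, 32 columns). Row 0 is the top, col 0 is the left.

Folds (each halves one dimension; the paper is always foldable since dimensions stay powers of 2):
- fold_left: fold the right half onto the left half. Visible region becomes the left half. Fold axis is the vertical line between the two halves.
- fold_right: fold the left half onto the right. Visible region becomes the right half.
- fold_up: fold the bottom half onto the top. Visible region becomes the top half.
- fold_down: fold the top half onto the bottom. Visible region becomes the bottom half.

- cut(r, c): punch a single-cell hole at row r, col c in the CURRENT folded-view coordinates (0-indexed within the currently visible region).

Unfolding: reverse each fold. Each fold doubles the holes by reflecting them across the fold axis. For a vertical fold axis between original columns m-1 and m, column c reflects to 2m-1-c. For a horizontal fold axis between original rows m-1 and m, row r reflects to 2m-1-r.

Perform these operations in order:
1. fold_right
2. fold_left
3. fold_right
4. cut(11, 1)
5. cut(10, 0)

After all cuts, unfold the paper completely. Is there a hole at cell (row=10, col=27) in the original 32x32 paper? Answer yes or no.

Op 1 fold_right: fold axis v@16; visible region now rows[0,32) x cols[16,32) = 32x16
Op 2 fold_left: fold axis v@24; visible region now rows[0,32) x cols[16,24) = 32x8
Op 3 fold_right: fold axis v@20; visible region now rows[0,32) x cols[20,24) = 32x4
Op 4 cut(11, 1): punch at orig (11,21); cuts so far [(11, 21)]; region rows[0,32) x cols[20,24) = 32x4
Op 5 cut(10, 0): punch at orig (10,20); cuts so far [(10, 20), (11, 21)]; region rows[0,32) x cols[20,24) = 32x4
Unfold 1 (reflect across v@20): 4 holes -> [(10, 19), (10, 20), (11, 18), (11, 21)]
Unfold 2 (reflect across v@24): 8 holes -> [(10, 19), (10, 20), (10, 27), (10, 28), (11, 18), (11, 21), (11, 26), (11, 29)]
Unfold 3 (reflect across v@16): 16 holes -> [(10, 3), (10, 4), (10, 11), (10, 12), (10, 19), (10, 20), (10, 27), (10, 28), (11, 2), (11, 5), (11, 10), (11, 13), (11, 18), (11, 21), (11, 26), (11, 29)]
Holes: [(10, 3), (10, 4), (10, 11), (10, 12), (10, 19), (10, 20), (10, 27), (10, 28), (11, 2), (11, 5), (11, 10), (11, 13), (11, 18), (11, 21), (11, 26), (11, 29)]

Answer: yes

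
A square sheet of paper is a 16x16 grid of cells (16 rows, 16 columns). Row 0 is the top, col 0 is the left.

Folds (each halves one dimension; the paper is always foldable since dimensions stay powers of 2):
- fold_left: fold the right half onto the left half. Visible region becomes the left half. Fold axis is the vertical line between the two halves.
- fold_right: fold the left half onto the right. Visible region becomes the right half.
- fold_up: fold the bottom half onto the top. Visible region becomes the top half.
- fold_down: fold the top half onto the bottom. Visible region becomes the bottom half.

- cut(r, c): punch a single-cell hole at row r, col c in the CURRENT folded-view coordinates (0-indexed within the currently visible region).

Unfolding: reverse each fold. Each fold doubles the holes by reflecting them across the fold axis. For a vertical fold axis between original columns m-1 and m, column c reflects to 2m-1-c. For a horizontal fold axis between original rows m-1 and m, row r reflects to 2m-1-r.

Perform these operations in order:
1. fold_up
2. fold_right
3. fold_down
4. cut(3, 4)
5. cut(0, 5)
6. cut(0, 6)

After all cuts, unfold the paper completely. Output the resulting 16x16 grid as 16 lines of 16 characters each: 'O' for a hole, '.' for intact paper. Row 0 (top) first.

Answer: ...O........O...
................
................
.OO..........OO.
.OO..........OO.
................
................
...O........O...
...O........O...
................
................
.OO..........OO.
.OO..........OO.
................
................
...O........O...

Derivation:
Op 1 fold_up: fold axis h@8; visible region now rows[0,8) x cols[0,16) = 8x16
Op 2 fold_right: fold axis v@8; visible region now rows[0,8) x cols[8,16) = 8x8
Op 3 fold_down: fold axis h@4; visible region now rows[4,8) x cols[8,16) = 4x8
Op 4 cut(3, 4): punch at orig (7,12); cuts so far [(7, 12)]; region rows[4,8) x cols[8,16) = 4x8
Op 5 cut(0, 5): punch at orig (4,13); cuts so far [(4, 13), (7, 12)]; region rows[4,8) x cols[8,16) = 4x8
Op 6 cut(0, 6): punch at orig (4,14); cuts so far [(4, 13), (4, 14), (7, 12)]; region rows[4,8) x cols[8,16) = 4x8
Unfold 1 (reflect across h@4): 6 holes -> [(0, 12), (3, 13), (3, 14), (4, 13), (4, 14), (7, 12)]
Unfold 2 (reflect across v@8): 12 holes -> [(0, 3), (0, 12), (3, 1), (3, 2), (3, 13), (3, 14), (4, 1), (4, 2), (4, 13), (4, 14), (7, 3), (7, 12)]
Unfold 3 (reflect across h@8): 24 holes -> [(0, 3), (0, 12), (3, 1), (3, 2), (3, 13), (3, 14), (4, 1), (4, 2), (4, 13), (4, 14), (7, 3), (7, 12), (8, 3), (8, 12), (11, 1), (11, 2), (11, 13), (11, 14), (12, 1), (12, 2), (12, 13), (12, 14), (15, 3), (15, 12)]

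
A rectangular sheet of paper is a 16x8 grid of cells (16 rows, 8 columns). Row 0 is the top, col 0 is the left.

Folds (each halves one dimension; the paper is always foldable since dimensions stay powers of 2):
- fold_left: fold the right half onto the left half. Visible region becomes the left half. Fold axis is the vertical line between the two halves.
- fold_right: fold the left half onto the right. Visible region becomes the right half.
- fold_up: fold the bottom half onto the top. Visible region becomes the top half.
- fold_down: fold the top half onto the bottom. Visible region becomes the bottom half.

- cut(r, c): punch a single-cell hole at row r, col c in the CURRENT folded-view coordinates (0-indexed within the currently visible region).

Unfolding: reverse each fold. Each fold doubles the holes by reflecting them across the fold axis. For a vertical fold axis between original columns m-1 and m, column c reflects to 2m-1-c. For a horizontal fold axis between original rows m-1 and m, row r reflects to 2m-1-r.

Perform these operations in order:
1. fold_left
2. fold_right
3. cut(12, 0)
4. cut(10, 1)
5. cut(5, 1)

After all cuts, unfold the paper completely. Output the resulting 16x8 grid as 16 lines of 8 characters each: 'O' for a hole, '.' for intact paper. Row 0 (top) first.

Answer: ........
........
........
........
........
O..OO..O
........
........
........
........
O..OO..O
........
.OO..OO.
........
........
........

Derivation:
Op 1 fold_left: fold axis v@4; visible region now rows[0,16) x cols[0,4) = 16x4
Op 2 fold_right: fold axis v@2; visible region now rows[0,16) x cols[2,4) = 16x2
Op 3 cut(12, 0): punch at orig (12,2); cuts so far [(12, 2)]; region rows[0,16) x cols[2,4) = 16x2
Op 4 cut(10, 1): punch at orig (10,3); cuts so far [(10, 3), (12, 2)]; region rows[0,16) x cols[2,4) = 16x2
Op 5 cut(5, 1): punch at orig (5,3); cuts so far [(5, 3), (10, 3), (12, 2)]; region rows[0,16) x cols[2,4) = 16x2
Unfold 1 (reflect across v@2): 6 holes -> [(5, 0), (5, 3), (10, 0), (10, 3), (12, 1), (12, 2)]
Unfold 2 (reflect across v@4): 12 holes -> [(5, 0), (5, 3), (5, 4), (5, 7), (10, 0), (10, 3), (10, 4), (10, 7), (12, 1), (12, 2), (12, 5), (12, 6)]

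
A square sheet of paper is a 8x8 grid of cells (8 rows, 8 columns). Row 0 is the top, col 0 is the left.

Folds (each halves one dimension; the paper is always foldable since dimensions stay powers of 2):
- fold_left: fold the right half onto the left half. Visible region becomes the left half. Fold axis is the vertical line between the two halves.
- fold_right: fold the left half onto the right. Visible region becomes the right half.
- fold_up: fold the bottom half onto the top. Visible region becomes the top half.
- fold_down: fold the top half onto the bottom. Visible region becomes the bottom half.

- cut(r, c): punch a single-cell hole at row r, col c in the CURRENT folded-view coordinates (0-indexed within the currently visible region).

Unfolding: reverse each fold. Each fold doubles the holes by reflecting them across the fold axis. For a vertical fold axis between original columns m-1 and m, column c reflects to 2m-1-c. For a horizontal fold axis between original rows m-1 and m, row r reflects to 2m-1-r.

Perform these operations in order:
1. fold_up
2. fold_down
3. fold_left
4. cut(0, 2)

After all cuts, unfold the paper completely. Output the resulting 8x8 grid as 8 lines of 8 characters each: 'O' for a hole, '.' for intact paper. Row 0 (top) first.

Answer: ........
..O..O..
..O..O..
........
........
..O..O..
..O..O..
........

Derivation:
Op 1 fold_up: fold axis h@4; visible region now rows[0,4) x cols[0,8) = 4x8
Op 2 fold_down: fold axis h@2; visible region now rows[2,4) x cols[0,8) = 2x8
Op 3 fold_left: fold axis v@4; visible region now rows[2,4) x cols[0,4) = 2x4
Op 4 cut(0, 2): punch at orig (2,2); cuts so far [(2, 2)]; region rows[2,4) x cols[0,4) = 2x4
Unfold 1 (reflect across v@4): 2 holes -> [(2, 2), (2, 5)]
Unfold 2 (reflect across h@2): 4 holes -> [(1, 2), (1, 5), (2, 2), (2, 5)]
Unfold 3 (reflect across h@4): 8 holes -> [(1, 2), (1, 5), (2, 2), (2, 5), (5, 2), (5, 5), (6, 2), (6, 5)]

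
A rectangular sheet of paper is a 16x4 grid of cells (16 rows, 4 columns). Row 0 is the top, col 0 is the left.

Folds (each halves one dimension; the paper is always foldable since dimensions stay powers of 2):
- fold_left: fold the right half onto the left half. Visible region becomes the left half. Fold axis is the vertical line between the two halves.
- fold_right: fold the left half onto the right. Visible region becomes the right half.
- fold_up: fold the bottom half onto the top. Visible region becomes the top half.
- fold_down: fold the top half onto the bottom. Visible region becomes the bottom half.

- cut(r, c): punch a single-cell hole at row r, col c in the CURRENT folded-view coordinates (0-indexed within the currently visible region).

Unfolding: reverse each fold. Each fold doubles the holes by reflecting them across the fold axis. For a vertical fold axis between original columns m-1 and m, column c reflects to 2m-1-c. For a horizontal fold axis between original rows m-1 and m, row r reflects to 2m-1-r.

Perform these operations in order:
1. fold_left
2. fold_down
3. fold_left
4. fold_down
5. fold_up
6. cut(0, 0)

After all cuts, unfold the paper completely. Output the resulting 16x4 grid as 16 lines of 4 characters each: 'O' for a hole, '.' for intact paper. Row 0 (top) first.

Op 1 fold_left: fold axis v@2; visible region now rows[0,16) x cols[0,2) = 16x2
Op 2 fold_down: fold axis h@8; visible region now rows[8,16) x cols[0,2) = 8x2
Op 3 fold_left: fold axis v@1; visible region now rows[8,16) x cols[0,1) = 8x1
Op 4 fold_down: fold axis h@12; visible region now rows[12,16) x cols[0,1) = 4x1
Op 5 fold_up: fold axis h@14; visible region now rows[12,14) x cols[0,1) = 2x1
Op 6 cut(0, 0): punch at orig (12,0); cuts so far [(12, 0)]; region rows[12,14) x cols[0,1) = 2x1
Unfold 1 (reflect across h@14): 2 holes -> [(12, 0), (15, 0)]
Unfold 2 (reflect across h@12): 4 holes -> [(8, 0), (11, 0), (12, 0), (15, 0)]
Unfold 3 (reflect across v@1): 8 holes -> [(8, 0), (8, 1), (11, 0), (11, 1), (12, 0), (12, 1), (15, 0), (15, 1)]
Unfold 4 (reflect across h@8): 16 holes -> [(0, 0), (0, 1), (3, 0), (3, 1), (4, 0), (4, 1), (7, 0), (7, 1), (8, 0), (8, 1), (11, 0), (11, 1), (12, 0), (12, 1), (15, 0), (15, 1)]
Unfold 5 (reflect across v@2): 32 holes -> [(0, 0), (0, 1), (0, 2), (0, 3), (3, 0), (3, 1), (3, 2), (3, 3), (4, 0), (4, 1), (4, 2), (4, 3), (7, 0), (7, 1), (7, 2), (7, 3), (8, 0), (8, 1), (8, 2), (8, 3), (11, 0), (11, 1), (11, 2), (11, 3), (12, 0), (12, 1), (12, 2), (12, 3), (15, 0), (15, 1), (15, 2), (15, 3)]

Answer: OOOO
....
....
OOOO
OOOO
....
....
OOOO
OOOO
....
....
OOOO
OOOO
....
....
OOOO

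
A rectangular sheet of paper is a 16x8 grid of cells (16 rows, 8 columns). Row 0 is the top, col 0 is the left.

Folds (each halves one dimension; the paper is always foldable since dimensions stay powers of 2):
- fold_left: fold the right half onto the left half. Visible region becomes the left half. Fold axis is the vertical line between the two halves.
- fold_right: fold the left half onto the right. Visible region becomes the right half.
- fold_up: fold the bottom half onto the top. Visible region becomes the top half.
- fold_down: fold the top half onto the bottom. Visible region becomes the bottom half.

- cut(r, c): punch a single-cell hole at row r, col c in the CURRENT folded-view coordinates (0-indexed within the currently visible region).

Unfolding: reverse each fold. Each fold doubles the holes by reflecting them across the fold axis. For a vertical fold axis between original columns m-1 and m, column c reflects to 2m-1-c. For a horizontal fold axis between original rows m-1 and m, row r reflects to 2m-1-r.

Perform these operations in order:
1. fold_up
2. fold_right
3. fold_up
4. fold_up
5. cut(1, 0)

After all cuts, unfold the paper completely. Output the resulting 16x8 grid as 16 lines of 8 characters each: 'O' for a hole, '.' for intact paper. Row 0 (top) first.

Op 1 fold_up: fold axis h@8; visible region now rows[0,8) x cols[0,8) = 8x8
Op 2 fold_right: fold axis v@4; visible region now rows[0,8) x cols[4,8) = 8x4
Op 3 fold_up: fold axis h@4; visible region now rows[0,4) x cols[4,8) = 4x4
Op 4 fold_up: fold axis h@2; visible region now rows[0,2) x cols[4,8) = 2x4
Op 5 cut(1, 0): punch at orig (1,4); cuts so far [(1, 4)]; region rows[0,2) x cols[4,8) = 2x4
Unfold 1 (reflect across h@2): 2 holes -> [(1, 4), (2, 4)]
Unfold 2 (reflect across h@4): 4 holes -> [(1, 4), (2, 4), (5, 4), (6, 4)]
Unfold 3 (reflect across v@4): 8 holes -> [(1, 3), (1, 4), (2, 3), (2, 4), (5, 3), (5, 4), (6, 3), (6, 4)]
Unfold 4 (reflect across h@8): 16 holes -> [(1, 3), (1, 4), (2, 3), (2, 4), (5, 3), (5, 4), (6, 3), (6, 4), (9, 3), (9, 4), (10, 3), (10, 4), (13, 3), (13, 4), (14, 3), (14, 4)]

Answer: ........
...OO...
...OO...
........
........
...OO...
...OO...
........
........
...OO...
...OO...
........
........
...OO...
...OO...
........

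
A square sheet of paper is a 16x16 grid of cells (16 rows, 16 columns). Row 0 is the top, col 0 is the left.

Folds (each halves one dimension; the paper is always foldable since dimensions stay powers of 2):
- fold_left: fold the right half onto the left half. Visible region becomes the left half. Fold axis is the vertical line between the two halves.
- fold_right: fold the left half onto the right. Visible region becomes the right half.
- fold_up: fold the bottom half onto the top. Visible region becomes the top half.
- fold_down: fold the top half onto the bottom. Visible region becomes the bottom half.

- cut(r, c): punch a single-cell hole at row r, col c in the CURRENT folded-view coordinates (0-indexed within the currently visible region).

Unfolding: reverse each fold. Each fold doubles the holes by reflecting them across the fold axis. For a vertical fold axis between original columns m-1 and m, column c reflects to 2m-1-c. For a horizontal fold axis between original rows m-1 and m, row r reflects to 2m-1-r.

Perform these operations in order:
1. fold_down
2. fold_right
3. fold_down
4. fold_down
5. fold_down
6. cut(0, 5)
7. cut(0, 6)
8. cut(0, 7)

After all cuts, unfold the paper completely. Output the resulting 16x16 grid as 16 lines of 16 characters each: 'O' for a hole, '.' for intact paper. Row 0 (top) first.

Answer: OOO..........OOO
OOO..........OOO
OOO..........OOO
OOO..........OOO
OOO..........OOO
OOO..........OOO
OOO..........OOO
OOO..........OOO
OOO..........OOO
OOO..........OOO
OOO..........OOO
OOO..........OOO
OOO..........OOO
OOO..........OOO
OOO..........OOO
OOO..........OOO

Derivation:
Op 1 fold_down: fold axis h@8; visible region now rows[8,16) x cols[0,16) = 8x16
Op 2 fold_right: fold axis v@8; visible region now rows[8,16) x cols[8,16) = 8x8
Op 3 fold_down: fold axis h@12; visible region now rows[12,16) x cols[8,16) = 4x8
Op 4 fold_down: fold axis h@14; visible region now rows[14,16) x cols[8,16) = 2x8
Op 5 fold_down: fold axis h@15; visible region now rows[15,16) x cols[8,16) = 1x8
Op 6 cut(0, 5): punch at orig (15,13); cuts so far [(15, 13)]; region rows[15,16) x cols[8,16) = 1x8
Op 7 cut(0, 6): punch at orig (15,14); cuts so far [(15, 13), (15, 14)]; region rows[15,16) x cols[8,16) = 1x8
Op 8 cut(0, 7): punch at orig (15,15); cuts so far [(15, 13), (15, 14), (15, 15)]; region rows[15,16) x cols[8,16) = 1x8
Unfold 1 (reflect across h@15): 6 holes -> [(14, 13), (14, 14), (14, 15), (15, 13), (15, 14), (15, 15)]
Unfold 2 (reflect across h@14): 12 holes -> [(12, 13), (12, 14), (12, 15), (13, 13), (13, 14), (13, 15), (14, 13), (14, 14), (14, 15), (15, 13), (15, 14), (15, 15)]
Unfold 3 (reflect across h@12): 24 holes -> [(8, 13), (8, 14), (8, 15), (9, 13), (9, 14), (9, 15), (10, 13), (10, 14), (10, 15), (11, 13), (11, 14), (11, 15), (12, 13), (12, 14), (12, 15), (13, 13), (13, 14), (13, 15), (14, 13), (14, 14), (14, 15), (15, 13), (15, 14), (15, 15)]
Unfold 4 (reflect across v@8): 48 holes -> [(8, 0), (8, 1), (8, 2), (8, 13), (8, 14), (8, 15), (9, 0), (9, 1), (9, 2), (9, 13), (9, 14), (9, 15), (10, 0), (10, 1), (10, 2), (10, 13), (10, 14), (10, 15), (11, 0), (11, 1), (11, 2), (11, 13), (11, 14), (11, 15), (12, 0), (12, 1), (12, 2), (12, 13), (12, 14), (12, 15), (13, 0), (13, 1), (13, 2), (13, 13), (13, 14), (13, 15), (14, 0), (14, 1), (14, 2), (14, 13), (14, 14), (14, 15), (15, 0), (15, 1), (15, 2), (15, 13), (15, 14), (15, 15)]
Unfold 5 (reflect across h@8): 96 holes -> [(0, 0), (0, 1), (0, 2), (0, 13), (0, 14), (0, 15), (1, 0), (1, 1), (1, 2), (1, 13), (1, 14), (1, 15), (2, 0), (2, 1), (2, 2), (2, 13), (2, 14), (2, 15), (3, 0), (3, 1), (3, 2), (3, 13), (3, 14), (3, 15), (4, 0), (4, 1), (4, 2), (4, 13), (4, 14), (4, 15), (5, 0), (5, 1), (5, 2), (5, 13), (5, 14), (5, 15), (6, 0), (6, 1), (6, 2), (6, 13), (6, 14), (6, 15), (7, 0), (7, 1), (7, 2), (7, 13), (7, 14), (7, 15), (8, 0), (8, 1), (8, 2), (8, 13), (8, 14), (8, 15), (9, 0), (9, 1), (9, 2), (9, 13), (9, 14), (9, 15), (10, 0), (10, 1), (10, 2), (10, 13), (10, 14), (10, 15), (11, 0), (11, 1), (11, 2), (11, 13), (11, 14), (11, 15), (12, 0), (12, 1), (12, 2), (12, 13), (12, 14), (12, 15), (13, 0), (13, 1), (13, 2), (13, 13), (13, 14), (13, 15), (14, 0), (14, 1), (14, 2), (14, 13), (14, 14), (14, 15), (15, 0), (15, 1), (15, 2), (15, 13), (15, 14), (15, 15)]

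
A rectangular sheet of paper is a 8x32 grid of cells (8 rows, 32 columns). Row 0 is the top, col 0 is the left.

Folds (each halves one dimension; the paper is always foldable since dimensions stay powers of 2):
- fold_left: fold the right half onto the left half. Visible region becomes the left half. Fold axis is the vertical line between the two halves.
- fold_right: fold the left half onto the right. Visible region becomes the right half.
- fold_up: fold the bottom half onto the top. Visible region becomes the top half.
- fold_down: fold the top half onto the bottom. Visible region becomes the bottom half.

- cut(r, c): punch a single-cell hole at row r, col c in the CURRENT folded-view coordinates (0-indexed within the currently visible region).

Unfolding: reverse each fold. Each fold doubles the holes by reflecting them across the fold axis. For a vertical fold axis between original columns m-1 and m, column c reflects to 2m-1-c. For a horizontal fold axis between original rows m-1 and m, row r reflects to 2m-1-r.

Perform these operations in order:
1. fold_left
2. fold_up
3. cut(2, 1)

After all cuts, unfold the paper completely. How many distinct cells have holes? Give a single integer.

Op 1 fold_left: fold axis v@16; visible region now rows[0,8) x cols[0,16) = 8x16
Op 2 fold_up: fold axis h@4; visible region now rows[0,4) x cols[0,16) = 4x16
Op 3 cut(2, 1): punch at orig (2,1); cuts so far [(2, 1)]; region rows[0,4) x cols[0,16) = 4x16
Unfold 1 (reflect across h@4): 2 holes -> [(2, 1), (5, 1)]
Unfold 2 (reflect across v@16): 4 holes -> [(2, 1), (2, 30), (5, 1), (5, 30)]

Answer: 4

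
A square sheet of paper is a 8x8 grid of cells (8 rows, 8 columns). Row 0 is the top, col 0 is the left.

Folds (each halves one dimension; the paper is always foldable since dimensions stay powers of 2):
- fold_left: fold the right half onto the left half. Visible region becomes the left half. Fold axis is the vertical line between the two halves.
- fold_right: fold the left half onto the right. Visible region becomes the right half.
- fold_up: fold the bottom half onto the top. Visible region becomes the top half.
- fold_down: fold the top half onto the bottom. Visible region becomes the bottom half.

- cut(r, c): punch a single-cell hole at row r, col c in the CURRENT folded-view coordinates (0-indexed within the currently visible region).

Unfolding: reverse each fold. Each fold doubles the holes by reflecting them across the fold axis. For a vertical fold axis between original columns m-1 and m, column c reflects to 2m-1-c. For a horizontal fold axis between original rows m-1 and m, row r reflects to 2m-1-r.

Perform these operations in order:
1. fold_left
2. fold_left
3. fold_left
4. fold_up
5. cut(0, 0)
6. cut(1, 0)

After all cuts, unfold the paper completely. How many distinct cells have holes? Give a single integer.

Op 1 fold_left: fold axis v@4; visible region now rows[0,8) x cols[0,4) = 8x4
Op 2 fold_left: fold axis v@2; visible region now rows[0,8) x cols[0,2) = 8x2
Op 3 fold_left: fold axis v@1; visible region now rows[0,8) x cols[0,1) = 8x1
Op 4 fold_up: fold axis h@4; visible region now rows[0,4) x cols[0,1) = 4x1
Op 5 cut(0, 0): punch at orig (0,0); cuts so far [(0, 0)]; region rows[0,4) x cols[0,1) = 4x1
Op 6 cut(1, 0): punch at orig (1,0); cuts so far [(0, 0), (1, 0)]; region rows[0,4) x cols[0,1) = 4x1
Unfold 1 (reflect across h@4): 4 holes -> [(0, 0), (1, 0), (6, 0), (7, 0)]
Unfold 2 (reflect across v@1): 8 holes -> [(0, 0), (0, 1), (1, 0), (1, 1), (6, 0), (6, 1), (7, 0), (7, 1)]
Unfold 3 (reflect across v@2): 16 holes -> [(0, 0), (0, 1), (0, 2), (0, 3), (1, 0), (1, 1), (1, 2), (1, 3), (6, 0), (6, 1), (6, 2), (6, 3), (7, 0), (7, 1), (7, 2), (7, 3)]
Unfold 4 (reflect across v@4): 32 holes -> [(0, 0), (0, 1), (0, 2), (0, 3), (0, 4), (0, 5), (0, 6), (0, 7), (1, 0), (1, 1), (1, 2), (1, 3), (1, 4), (1, 5), (1, 6), (1, 7), (6, 0), (6, 1), (6, 2), (6, 3), (6, 4), (6, 5), (6, 6), (6, 7), (7, 0), (7, 1), (7, 2), (7, 3), (7, 4), (7, 5), (7, 6), (7, 7)]

Answer: 32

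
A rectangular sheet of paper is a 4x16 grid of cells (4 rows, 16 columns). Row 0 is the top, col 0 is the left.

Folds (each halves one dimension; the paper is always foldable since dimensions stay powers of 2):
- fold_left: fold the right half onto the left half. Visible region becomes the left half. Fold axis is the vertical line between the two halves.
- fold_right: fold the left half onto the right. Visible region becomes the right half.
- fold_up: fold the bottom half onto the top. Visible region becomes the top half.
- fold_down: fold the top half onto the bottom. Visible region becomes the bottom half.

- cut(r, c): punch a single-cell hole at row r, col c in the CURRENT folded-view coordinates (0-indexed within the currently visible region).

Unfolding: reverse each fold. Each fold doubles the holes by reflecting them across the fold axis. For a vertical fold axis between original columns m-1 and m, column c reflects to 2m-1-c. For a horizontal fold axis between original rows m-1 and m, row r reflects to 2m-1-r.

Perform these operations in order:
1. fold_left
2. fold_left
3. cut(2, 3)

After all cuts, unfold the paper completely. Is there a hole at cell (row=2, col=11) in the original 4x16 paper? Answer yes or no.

Answer: yes

Derivation:
Op 1 fold_left: fold axis v@8; visible region now rows[0,4) x cols[0,8) = 4x8
Op 2 fold_left: fold axis v@4; visible region now rows[0,4) x cols[0,4) = 4x4
Op 3 cut(2, 3): punch at orig (2,3); cuts so far [(2, 3)]; region rows[0,4) x cols[0,4) = 4x4
Unfold 1 (reflect across v@4): 2 holes -> [(2, 3), (2, 4)]
Unfold 2 (reflect across v@8): 4 holes -> [(2, 3), (2, 4), (2, 11), (2, 12)]
Holes: [(2, 3), (2, 4), (2, 11), (2, 12)]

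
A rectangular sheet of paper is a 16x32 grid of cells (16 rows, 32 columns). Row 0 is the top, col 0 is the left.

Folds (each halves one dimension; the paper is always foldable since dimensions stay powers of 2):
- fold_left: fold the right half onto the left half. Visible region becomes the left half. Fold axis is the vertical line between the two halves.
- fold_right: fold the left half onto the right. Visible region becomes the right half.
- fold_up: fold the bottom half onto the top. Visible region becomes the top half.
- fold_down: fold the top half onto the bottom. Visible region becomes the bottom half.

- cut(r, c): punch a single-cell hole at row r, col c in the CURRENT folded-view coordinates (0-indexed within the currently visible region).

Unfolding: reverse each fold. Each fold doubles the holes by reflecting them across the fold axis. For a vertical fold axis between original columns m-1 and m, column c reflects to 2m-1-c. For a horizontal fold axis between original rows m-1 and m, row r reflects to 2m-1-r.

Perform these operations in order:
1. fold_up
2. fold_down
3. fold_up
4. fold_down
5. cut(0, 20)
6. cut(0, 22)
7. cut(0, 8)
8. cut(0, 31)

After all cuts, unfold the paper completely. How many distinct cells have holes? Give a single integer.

Op 1 fold_up: fold axis h@8; visible region now rows[0,8) x cols[0,32) = 8x32
Op 2 fold_down: fold axis h@4; visible region now rows[4,8) x cols[0,32) = 4x32
Op 3 fold_up: fold axis h@6; visible region now rows[4,6) x cols[0,32) = 2x32
Op 4 fold_down: fold axis h@5; visible region now rows[5,6) x cols[0,32) = 1x32
Op 5 cut(0, 20): punch at orig (5,20); cuts so far [(5, 20)]; region rows[5,6) x cols[0,32) = 1x32
Op 6 cut(0, 22): punch at orig (5,22); cuts so far [(5, 20), (5, 22)]; region rows[5,6) x cols[0,32) = 1x32
Op 7 cut(0, 8): punch at orig (5,8); cuts so far [(5, 8), (5, 20), (5, 22)]; region rows[5,6) x cols[0,32) = 1x32
Op 8 cut(0, 31): punch at orig (5,31); cuts so far [(5, 8), (5, 20), (5, 22), (5, 31)]; region rows[5,6) x cols[0,32) = 1x32
Unfold 1 (reflect across h@5): 8 holes -> [(4, 8), (4, 20), (4, 22), (4, 31), (5, 8), (5, 20), (5, 22), (5, 31)]
Unfold 2 (reflect across h@6): 16 holes -> [(4, 8), (4, 20), (4, 22), (4, 31), (5, 8), (5, 20), (5, 22), (5, 31), (6, 8), (6, 20), (6, 22), (6, 31), (7, 8), (7, 20), (7, 22), (7, 31)]
Unfold 3 (reflect across h@4): 32 holes -> [(0, 8), (0, 20), (0, 22), (0, 31), (1, 8), (1, 20), (1, 22), (1, 31), (2, 8), (2, 20), (2, 22), (2, 31), (3, 8), (3, 20), (3, 22), (3, 31), (4, 8), (4, 20), (4, 22), (4, 31), (5, 8), (5, 20), (5, 22), (5, 31), (6, 8), (6, 20), (6, 22), (6, 31), (7, 8), (7, 20), (7, 22), (7, 31)]
Unfold 4 (reflect across h@8): 64 holes -> [(0, 8), (0, 20), (0, 22), (0, 31), (1, 8), (1, 20), (1, 22), (1, 31), (2, 8), (2, 20), (2, 22), (2, 31), (3, 8), (3, 20), (3, 22), (3, 31), (4, 8), (4, 20), (4, 22), (4, 31), (5, 8), (5, 20), (5, 22), (5, 31), (6, 8), (6, 20), (6, 22), (6, 31), (7, 8), (7, 20), (7, 22), (7, 31), (8, 8), (8, 20), (8, 22), (8, 31), (9, 8), (9, 20), (9, 22), (9, 31), (10, 8), (10, 20), (10, 22), (10, 31), (11, 8), (11, 20), (11, 22), (11, 31), (12, 8), (12, 20), (12, 22), (12, 31), (13, 8), (13, 20), (13, 22), (13, 31), (14, 8), (14, 20), (14, 22), (14, 31), (15, 8), (15, 20), (15, 22), (15, 31)]

Answer: 64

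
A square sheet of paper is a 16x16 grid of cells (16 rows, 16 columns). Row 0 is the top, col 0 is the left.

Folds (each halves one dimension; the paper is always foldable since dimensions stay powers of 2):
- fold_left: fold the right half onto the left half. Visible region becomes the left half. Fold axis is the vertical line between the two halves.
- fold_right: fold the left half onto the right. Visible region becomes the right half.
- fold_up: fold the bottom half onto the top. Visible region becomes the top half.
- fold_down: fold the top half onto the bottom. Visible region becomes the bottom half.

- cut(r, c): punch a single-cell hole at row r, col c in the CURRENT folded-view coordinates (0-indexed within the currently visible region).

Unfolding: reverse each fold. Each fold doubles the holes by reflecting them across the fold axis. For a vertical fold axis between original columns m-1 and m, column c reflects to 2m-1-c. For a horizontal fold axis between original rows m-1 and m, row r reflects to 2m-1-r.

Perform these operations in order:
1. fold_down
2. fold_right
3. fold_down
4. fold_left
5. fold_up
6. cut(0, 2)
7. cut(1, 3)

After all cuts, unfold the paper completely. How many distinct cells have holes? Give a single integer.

Answer: 64

Derivation:
Op 1 fold_down: fold axis h@8; visible region now rows[8,16) x cols[0,16) = 8x16
Op 2 fold_right: fold axis v@8; visible region now rows[8,16) x cols[8,16) = 8x8
Op 3 fold_down: fold axis h@12; visible region now rows[12,16) x cols[8,16) = 4x8
Op 4 fold_left: fold axis v@12; visible region now rows[12,16) x cols[8,12) = 4x4
Op 5 fold_up: fold axis h@14; visible region now rows[12,14) x cols[8,12) = 2x4
Op 6 cut(0, 2): punch at orig (12,10); cuts so far [(12, 10)]; region rows[12,14) x cols[8,12) = 2x4
Op 7 cut(1, 3): punch at orig (13,11); cuts so far [(12, 10), (13, 11)]; region rows[12,14) x cols[8,12) = 2x4
Unfold 1 (reflect across h@14): 4 holes -> [(12, 10), (13, 11), (14, 11), (15, 10)]
Unfold 2 (reflect across v@12): 8 holes -> [(12, 10), (12, 13), (13, 11), (13, 12), (14, 11), (14, 12), (15, 10), (15, 13)]
Unfold 3 (reflect across h@12): 16 holes -> [(8, 10), (8, 13), (9, 11), (9, 12), (10, 11), (10, 12), (11, 10), (11, 13), (12, 10), (12, 13), (13, 11), (13, 12), (14, 11), (14, 12), (15, 10), (15, 13)]
Unfold 4 (reflect across v@8): 32 holes -> [(8, 2), (8, 5), (8, 10), (8, 13), (9, 3), (9, 4), (9, 11), (9, 12), (10, 3), (10, 4), (10, 11), (10, 12), (11, 2), (11, 5), (11, 10), (11, 13), (12, 2), (12, 5), (12, 10), (12, 13), (13, 3), (13, 4), (13, 11), (13, 12), (14, 3), (14, 4), (14, 11), (14, 12), (15, 2), (15, 5), (15, 10), (15, 13)]
Unfold 5 (reflect across h@8): 64 holes -> [(0, 2), (0, 5), (0, 10), (0, 13), (1, 3), (1, 4), (1, 11), (1, 12), (2, 3), (2, 4), (2, 11), (2, 12), (3, 2), (3, 5), (3, 10), (3, 13), (4, 2), (4, 5), (4, 10), (4, 13), (5, 3), (5, 4), (5, 11), (5, 12), (6, 3), (6, 4), (6, 11), (6, 12), (7, 2), (7, 5), (7, 10), (7, 13), (8, 2), (8, 5), (8, 10), (8, 13), (9, 3), (9, 4), (9, 11), (9, 12), (10, 3), (10, 4), (10, 11), (10, 12), (11, 2), (11, 5), (11, 10), (11, 13), (12, 2), (12, 5), (12, 10), (12, 13), (13, 3), (13, 4), (13, 11), (13, 12), (14, 3), (14, 4), (14, 11), (14, 12), (15, 2), (15, 5), (15, 10), (15, 13)]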